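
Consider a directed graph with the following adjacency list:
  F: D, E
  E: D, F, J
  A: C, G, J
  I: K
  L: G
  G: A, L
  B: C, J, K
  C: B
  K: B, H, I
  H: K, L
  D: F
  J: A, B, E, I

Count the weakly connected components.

From A: component {A, B, C, D, E, F, G, H, I, J, K, L}.
That's 1 component.

1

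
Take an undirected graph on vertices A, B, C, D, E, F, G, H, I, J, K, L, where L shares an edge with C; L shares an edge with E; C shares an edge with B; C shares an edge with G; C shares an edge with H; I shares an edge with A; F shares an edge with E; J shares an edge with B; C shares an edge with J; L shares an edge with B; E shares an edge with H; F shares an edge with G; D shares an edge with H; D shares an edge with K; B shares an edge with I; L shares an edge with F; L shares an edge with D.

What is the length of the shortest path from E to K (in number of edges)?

Distance 0: E.
Distance 1: F, H, L.
Distance 2: B, C, D, G.
Distance 3: I, J, K — contains K.

3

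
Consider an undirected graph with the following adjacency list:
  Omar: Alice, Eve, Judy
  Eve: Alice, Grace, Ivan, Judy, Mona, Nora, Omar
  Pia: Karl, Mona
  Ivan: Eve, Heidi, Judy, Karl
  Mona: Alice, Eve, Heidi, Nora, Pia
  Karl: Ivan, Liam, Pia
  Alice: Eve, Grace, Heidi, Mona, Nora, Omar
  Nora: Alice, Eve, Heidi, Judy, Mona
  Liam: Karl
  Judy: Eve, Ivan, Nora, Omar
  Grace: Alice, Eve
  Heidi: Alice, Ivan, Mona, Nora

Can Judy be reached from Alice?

Yes

Explore from Alice.
Distance 1: reach Eve, Grace, Heidi, Mona, Nora, Omar.
Distance 2: reach Ivan, Judy, Pia.
Found Judy.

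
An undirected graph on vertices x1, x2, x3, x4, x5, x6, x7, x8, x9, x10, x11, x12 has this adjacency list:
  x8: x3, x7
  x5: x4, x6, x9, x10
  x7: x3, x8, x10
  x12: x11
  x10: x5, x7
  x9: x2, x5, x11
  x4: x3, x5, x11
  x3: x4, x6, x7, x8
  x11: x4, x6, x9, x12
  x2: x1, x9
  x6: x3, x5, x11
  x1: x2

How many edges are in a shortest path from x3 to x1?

5

Distance 0: x3.
Distance 1: x4, x6, x7, x8.
Distance 2: x5, x10, x11.
Distance 3: x9, x12.
Distance 4: x2.
Distance 5: x1 — contains x1.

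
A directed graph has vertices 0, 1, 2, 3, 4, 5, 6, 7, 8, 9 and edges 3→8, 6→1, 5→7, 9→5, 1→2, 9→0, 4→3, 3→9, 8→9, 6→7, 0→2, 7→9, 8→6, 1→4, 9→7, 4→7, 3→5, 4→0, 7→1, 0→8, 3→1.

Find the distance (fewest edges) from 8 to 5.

Distance 0: 8.
Distance 1: 6, 9.
Distance 2: 0, 1, 5, 7 — contains 5.

2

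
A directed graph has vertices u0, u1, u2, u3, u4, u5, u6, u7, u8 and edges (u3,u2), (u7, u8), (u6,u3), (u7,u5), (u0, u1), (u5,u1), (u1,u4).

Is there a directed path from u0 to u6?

No

Explore from u0.
Distance 1: reach u1.
Distance 2: reach u4.
The search from u0 is exhausted; no directed path reaches u6.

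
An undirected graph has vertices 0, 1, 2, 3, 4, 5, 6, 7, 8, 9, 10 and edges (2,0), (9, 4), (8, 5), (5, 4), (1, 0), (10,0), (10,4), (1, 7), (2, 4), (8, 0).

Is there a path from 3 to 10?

3 has no edges, so nothing is reachable from it.

No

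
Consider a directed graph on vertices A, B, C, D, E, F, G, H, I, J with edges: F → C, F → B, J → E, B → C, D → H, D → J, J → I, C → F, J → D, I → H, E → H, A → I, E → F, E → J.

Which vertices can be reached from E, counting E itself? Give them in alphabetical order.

Start at E.
Its neighbours: F, H, J.
Then their neighbours: B, C, D, I.
Nothing further is reachable.

B, C, D, E, F, H, I, J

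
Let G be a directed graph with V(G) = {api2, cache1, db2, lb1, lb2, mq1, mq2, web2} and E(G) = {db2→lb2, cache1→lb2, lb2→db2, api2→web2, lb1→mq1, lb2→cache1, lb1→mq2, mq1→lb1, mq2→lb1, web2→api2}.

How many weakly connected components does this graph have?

3

From api2: component {api2, web2}.
From cache1: component {cache1, db2, lb2}.
From lb1: component {lb1, mq1, mq2}.
That's 3 components.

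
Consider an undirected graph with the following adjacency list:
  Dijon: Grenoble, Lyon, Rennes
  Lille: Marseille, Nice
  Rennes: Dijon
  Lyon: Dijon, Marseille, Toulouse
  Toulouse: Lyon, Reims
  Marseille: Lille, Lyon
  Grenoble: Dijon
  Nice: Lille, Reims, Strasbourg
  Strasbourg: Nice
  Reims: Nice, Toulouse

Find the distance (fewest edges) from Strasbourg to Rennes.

Distance 0: Strasbourg.
Distance 1: Nice.
Distance 2: Lille, Reims.
Distance 3: Marseille, Toulouse.
Distance 4: Lyon.
Distance 5: Dijon.
Distance 6: Grenoble, Rennes — contains Rennes.

6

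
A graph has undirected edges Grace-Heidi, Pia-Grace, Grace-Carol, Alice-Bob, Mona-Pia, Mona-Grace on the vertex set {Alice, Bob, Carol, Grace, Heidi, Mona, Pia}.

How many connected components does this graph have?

From Alice: component {Alice, Bob}.
From Carol: component {Carol, Grace, Heidi, Mona, Pia}.
That's 2 components.

2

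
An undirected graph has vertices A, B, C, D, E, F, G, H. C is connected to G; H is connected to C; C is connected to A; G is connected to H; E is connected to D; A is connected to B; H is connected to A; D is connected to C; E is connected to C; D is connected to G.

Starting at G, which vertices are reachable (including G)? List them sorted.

A, B, C, D, E, G, H

Start at G.
Its neighbours: C, D, H.
Then their neighbours: A, E.
Then next layer: B.
Nothing further is reachable.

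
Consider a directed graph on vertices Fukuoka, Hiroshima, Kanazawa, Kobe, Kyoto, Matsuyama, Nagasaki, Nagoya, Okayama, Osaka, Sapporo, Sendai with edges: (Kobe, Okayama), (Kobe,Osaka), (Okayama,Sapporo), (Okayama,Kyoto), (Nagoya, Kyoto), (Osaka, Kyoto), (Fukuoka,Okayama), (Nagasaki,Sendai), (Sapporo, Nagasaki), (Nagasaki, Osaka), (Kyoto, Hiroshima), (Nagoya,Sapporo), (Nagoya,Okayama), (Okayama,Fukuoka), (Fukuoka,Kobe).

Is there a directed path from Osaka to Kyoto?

Yes

Explore from Osaka.
Distance 1: reach Kyoto.
Found Kyoto.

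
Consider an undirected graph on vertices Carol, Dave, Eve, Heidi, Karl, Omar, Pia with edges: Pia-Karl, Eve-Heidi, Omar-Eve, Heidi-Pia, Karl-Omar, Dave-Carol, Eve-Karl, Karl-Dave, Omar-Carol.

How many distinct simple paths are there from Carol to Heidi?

7

Carol–Dave–Karl–Eve–Heidi
Carol–Dave–Karl–Omar–Eve–Heidi
Carol–Dave–Karl–Pia–Heidi
Carol–Omar–Eve–Heidi
Carol–Omar–Eve–Karl–Pia–Heidi
Carol–Omar–Karl–Eve–Heidi
Carol–Omar–Karl–Pia–Heidi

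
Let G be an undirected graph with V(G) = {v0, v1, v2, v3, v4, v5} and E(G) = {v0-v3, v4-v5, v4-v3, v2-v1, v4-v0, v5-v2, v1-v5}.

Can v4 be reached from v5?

Explore from v5.
Distance 1: reach v1, v2, v4.
Found v4.

Yes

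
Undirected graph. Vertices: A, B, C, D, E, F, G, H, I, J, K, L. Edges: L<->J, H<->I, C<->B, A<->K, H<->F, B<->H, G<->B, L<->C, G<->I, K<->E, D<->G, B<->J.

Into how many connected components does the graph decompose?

2

From A: component {A, E, K}.
From B: component {B, C, D, F, G, H, I, J, L}.
That's 2 components.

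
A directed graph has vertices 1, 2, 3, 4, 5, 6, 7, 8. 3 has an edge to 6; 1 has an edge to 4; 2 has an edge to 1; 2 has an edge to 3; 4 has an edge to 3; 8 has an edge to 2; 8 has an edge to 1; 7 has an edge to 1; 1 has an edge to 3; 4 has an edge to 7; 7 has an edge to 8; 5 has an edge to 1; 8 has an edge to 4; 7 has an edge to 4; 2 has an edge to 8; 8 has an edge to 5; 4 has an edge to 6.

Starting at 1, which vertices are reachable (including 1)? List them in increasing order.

Start at 1.
Its neighbours: 3, 4.
Then their neighbours: 6, 7.
Then next layer: 8.
Then next layer: 2, 5.
Every vertex is now reached.

1, 2, 3, 4, 5, 6, 7, 8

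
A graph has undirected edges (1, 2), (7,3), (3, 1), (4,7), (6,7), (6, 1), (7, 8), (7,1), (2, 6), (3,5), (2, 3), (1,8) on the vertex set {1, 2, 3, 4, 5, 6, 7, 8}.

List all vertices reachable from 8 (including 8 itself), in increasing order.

Start at 8.
Its neighbours: 1, 7.
Then their neighbours: 2, 3, 4, 6.
Then next layer: 5.
Every vertex is now reached.

1, 2, 3, 4, 5, 6, 7, 8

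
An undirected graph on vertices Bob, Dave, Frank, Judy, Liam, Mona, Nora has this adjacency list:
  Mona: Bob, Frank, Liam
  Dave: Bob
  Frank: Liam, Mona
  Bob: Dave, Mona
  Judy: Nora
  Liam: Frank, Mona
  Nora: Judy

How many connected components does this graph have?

2

From Bob: component {Bob, Dave, Frank, Liam, Mona}.
From Judy: component {Judy, Nora}.
That's 2 components.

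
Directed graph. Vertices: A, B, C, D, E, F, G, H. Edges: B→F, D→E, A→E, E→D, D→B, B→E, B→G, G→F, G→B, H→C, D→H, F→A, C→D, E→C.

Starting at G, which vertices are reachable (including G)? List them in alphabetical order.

A, B, C, D, E, F, G, H

Start at G.
Its neighbours: B, F.
Then their neighbours: A, E.
Then next layer: C, D.
Then next layer: H.
Every vertex is now reached.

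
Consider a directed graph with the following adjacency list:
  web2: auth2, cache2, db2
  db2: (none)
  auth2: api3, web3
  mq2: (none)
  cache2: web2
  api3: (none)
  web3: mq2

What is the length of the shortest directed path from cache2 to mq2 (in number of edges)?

4

Distance 0: cache2.
Distance 1: web2.
Distance 2: auth2, db2.
Distance 3: api3, web3.
Distance 4: mq2 — contains mq2.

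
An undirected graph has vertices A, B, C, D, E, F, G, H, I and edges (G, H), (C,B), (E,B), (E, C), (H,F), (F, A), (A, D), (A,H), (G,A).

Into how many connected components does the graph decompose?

3

From A: component {A, D, F, G, H}.
From B: component {B, C, E}.
From I: component {I}.
That's 3 components.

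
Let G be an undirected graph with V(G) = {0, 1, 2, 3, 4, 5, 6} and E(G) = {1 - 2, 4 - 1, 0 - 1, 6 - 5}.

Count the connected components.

From 0: component {0, 1, 2, 4}.
From 3: component {3}.
From 5: component {5, 6}.
That's 3 components.

3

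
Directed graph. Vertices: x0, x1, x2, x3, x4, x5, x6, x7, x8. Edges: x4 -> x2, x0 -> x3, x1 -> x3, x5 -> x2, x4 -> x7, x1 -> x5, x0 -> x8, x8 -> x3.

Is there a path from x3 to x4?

No

x3 has no outgoing edges, so nothing is reachable from it.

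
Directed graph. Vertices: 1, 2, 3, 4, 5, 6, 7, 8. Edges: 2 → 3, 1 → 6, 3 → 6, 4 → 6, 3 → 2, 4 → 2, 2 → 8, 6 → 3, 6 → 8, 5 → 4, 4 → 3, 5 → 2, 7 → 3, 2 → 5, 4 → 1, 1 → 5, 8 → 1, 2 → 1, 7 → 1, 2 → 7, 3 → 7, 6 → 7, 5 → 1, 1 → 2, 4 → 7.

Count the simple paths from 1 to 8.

22

1→2→3→6→8
1→2→5→4→3→6→8
1→2→5→4→6→8
1→2→5→4→7→3→6→8
1→2→7→3→6→8
1→2→8
1→5→2→3→6→8
1→5→2→7→3→6→8
... and 14 more.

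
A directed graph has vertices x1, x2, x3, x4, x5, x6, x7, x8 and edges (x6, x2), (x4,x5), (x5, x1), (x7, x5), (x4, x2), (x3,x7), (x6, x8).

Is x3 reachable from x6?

No

Explore from x6.
Distance 1: reach x2, x8.
The search from x6 is exhausted; no directed path reaches x3.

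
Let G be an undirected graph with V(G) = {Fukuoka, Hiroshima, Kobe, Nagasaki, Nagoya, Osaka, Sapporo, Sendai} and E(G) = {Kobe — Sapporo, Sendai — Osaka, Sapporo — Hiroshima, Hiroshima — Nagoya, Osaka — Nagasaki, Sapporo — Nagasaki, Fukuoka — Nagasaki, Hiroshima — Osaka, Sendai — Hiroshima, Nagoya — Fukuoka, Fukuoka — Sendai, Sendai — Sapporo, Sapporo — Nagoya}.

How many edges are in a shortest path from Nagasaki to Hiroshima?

Distance 0: Nagasaki.
Distance 1: Fukuoka, Osaka, Sapporo.
Distance 2: Hiroshima, Kobe, Nagoya, Sendai — contains Hiroshima.

2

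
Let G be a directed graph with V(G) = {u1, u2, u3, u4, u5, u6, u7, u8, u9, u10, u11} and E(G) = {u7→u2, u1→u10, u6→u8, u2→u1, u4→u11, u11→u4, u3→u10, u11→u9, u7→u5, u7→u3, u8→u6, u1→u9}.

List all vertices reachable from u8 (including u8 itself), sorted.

Start at u8.
Its neighbours: u6.
Nothing further is reachable.

u6, u8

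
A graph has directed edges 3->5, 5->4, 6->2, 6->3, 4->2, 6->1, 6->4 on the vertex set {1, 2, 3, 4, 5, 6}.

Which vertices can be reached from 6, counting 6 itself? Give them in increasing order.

1, 2, 3, 4, 5, 6

Start at 6.
Its neighbours: 1, 2, 3, 4.
Then their neighbours: 5.
Every vertex is now reached.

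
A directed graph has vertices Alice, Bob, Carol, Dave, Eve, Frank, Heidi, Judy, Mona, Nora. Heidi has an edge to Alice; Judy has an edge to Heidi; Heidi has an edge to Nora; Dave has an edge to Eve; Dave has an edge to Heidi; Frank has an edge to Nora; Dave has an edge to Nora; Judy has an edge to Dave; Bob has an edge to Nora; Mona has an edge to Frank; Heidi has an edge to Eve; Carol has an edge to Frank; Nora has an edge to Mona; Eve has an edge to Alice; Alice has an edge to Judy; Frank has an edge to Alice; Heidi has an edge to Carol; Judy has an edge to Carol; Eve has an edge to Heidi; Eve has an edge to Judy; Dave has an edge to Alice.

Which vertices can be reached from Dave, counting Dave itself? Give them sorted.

Alice, Carol, Dave, Eve, Frank, Heidi, Judy, Mona, Nora

Start at Dave.
Its neighbours: Alice, Eve, Heidi, Nora.
Then their neighbours: Carol, Judy, Mona.
Then next layer: Frank.
Nothing further is reachable.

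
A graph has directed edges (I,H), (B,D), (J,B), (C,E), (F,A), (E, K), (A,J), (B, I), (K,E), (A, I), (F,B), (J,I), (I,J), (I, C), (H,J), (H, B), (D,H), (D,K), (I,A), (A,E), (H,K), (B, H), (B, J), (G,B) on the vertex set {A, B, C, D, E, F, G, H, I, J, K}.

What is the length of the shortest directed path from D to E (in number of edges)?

2

Distance 0: D.
Distance 1: H, K.
Distance 2: B, E, J — contains E.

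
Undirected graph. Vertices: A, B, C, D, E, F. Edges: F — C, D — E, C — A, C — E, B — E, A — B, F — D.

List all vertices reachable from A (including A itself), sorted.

Start at A.
Its neighbours: B, C.
Then their neighbours: E, F.
Then next layer: D.
Every vertex is now reached.

A, B, C, D, E, F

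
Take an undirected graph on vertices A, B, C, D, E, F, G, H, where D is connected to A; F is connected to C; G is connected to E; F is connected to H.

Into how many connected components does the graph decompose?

From A: component {A, D}.
From B: component {B}.
From C: component {C, F, H}.
From E: component {E, G}.
That's 4 components.

4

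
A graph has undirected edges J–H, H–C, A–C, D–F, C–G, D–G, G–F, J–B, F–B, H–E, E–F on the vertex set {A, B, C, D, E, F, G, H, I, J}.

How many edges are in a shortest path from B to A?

Distance 0: B.
Distance 1: F, J.
Distance 2: D, E, G, H.
Distance 3: C.
Distance 4: A — contains A.

4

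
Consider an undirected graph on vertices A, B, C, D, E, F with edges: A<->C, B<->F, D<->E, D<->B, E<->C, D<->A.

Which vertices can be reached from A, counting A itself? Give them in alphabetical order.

Start at A.
Its neighbours: C, D.
Then their neighbours: B, E.
Then next layer: F.
Every vertex is now reached.

A, B, C, D, E, F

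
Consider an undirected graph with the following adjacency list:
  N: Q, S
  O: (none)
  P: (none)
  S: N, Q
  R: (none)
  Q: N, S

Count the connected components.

4

From N: component {N, Q, S}.
From O: component {O}.
From P: component {P}.
From R: component {R}.
That's 4 components.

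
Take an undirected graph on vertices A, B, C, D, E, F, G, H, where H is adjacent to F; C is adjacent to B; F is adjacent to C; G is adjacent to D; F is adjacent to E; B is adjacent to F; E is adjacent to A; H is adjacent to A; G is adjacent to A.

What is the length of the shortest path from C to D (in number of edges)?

5

Distance 0: C.
Distance 1: B, F.
Distance 2: E, H.
Distance 3: A.
Distance 4: G.
Distance 5: D — contains D.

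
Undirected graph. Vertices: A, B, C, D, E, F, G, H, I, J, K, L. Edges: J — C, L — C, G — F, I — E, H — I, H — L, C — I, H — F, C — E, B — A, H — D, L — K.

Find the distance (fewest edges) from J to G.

5

Distance 0: J.
Distance 1: C.
Distance 2: E, I, L.
Distance 3: H, K.
Distance 4: D, F.
Distance 5: G — contains G.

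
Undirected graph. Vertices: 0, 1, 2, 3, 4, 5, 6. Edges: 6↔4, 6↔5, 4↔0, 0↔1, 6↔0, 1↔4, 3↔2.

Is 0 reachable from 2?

Explore from 2.
Distance 1: reach 3.
The search is exhausted without reaching 0; it lies in a different component.

No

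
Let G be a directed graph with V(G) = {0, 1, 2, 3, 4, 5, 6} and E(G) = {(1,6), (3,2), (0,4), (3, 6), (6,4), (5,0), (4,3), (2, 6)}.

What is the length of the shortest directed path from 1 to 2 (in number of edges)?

Distance 0: 1.
Distance 1: 6.
Distance 2: 4.
Distance 3: 3.
Distance 4: 2 — contains 2.

4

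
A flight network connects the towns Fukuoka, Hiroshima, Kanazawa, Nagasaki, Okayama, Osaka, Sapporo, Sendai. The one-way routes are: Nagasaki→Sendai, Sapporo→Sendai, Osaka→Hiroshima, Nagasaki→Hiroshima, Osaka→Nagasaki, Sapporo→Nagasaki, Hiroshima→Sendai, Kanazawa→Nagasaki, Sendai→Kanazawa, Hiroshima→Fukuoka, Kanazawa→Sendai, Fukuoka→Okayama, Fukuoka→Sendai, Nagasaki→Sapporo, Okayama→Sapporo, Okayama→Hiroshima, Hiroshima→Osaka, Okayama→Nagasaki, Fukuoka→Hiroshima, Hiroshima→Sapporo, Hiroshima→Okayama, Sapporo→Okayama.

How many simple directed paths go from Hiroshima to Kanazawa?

Hiroshima→Fukuoka→Okayama→Nagasaki→Sapporo→Sendai→Kanazawa
Hiroshima→Fukuoka→Okayama→Nagasaki→Sendai→Kanazawa
Hiroshima→Fukuoka→Okayama→Sapporo→Nagasaki→Sendai→Kanazawa
Hiroshima→Fukuoka→Okayama→Sapporo→Sendai→Kanazawa
Hiroshima→Fukuoka→Sendai→Kanazawa
Hiroshima→Okayama→Nagasaki→Sapporo→Sendai→Kanazawa
Hiroshima→Okayama→Nagasaki→Sendai→Kanazawa
Hiroshima→Okayama→Sapporo→Nagasaki→Sendai→Kanazawa
Hiroshima→Okayama→Sapporo→Sendai→Kanazawa
Hiroshima→Osaka→Nagasaki→Sapporo→Sendai→Kanazawa
Hiroshima→Osaka→Nagasaki→Sendai→Kanazawa
Hiroshima→Sapporo→Nagasaki→Sendai→Kanazawa
Hiroshima→Sapporo→Okayama→Nagasaki→Sendai→Kanazawa
Hiroshima→Sapporo→Sendai→Kanazawa
Hiroshima→Sendai→Kanazawa

15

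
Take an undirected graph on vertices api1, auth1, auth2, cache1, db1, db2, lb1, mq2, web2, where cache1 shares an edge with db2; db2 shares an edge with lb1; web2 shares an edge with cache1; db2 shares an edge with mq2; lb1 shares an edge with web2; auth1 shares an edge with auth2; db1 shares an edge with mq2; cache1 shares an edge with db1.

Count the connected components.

3

From api1: component {api1}.
From auth1: component {auth1, auth2}.
From cache1: component {cache1, db1, db2, lb1, mq2, web2}.
That's 3 components.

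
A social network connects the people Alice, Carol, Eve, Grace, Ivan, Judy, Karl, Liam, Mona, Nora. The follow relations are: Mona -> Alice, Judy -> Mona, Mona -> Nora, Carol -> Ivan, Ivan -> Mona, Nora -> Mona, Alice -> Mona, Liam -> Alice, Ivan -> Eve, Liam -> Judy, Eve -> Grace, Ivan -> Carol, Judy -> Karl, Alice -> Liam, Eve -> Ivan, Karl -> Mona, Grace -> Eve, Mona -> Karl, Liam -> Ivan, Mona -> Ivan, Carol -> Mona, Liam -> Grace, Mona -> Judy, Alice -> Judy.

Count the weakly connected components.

From Alice: component {Alice, Carol, Eve, Grace, Ivan, Judy, Karl, Liam, Mona, Nora}.
That's 1 component.

1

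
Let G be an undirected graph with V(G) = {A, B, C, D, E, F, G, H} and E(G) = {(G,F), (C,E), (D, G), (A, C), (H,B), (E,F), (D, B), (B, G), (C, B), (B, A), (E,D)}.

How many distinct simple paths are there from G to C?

G–B–A–C
G–B–C
G–B–D–E–C
G–D–B–A–C
G–D–B–C
G–D–E–C
G–F–E–C
G–F–E–D–B–A–C
G–F–E–D–B–C

9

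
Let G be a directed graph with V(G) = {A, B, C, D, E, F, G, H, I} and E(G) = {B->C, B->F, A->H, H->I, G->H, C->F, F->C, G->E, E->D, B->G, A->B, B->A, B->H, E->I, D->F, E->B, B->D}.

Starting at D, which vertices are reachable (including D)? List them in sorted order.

C, D, F

Start at D.
Its neighbours: F.
Then their neighbours: C.
Nothing further is reachable.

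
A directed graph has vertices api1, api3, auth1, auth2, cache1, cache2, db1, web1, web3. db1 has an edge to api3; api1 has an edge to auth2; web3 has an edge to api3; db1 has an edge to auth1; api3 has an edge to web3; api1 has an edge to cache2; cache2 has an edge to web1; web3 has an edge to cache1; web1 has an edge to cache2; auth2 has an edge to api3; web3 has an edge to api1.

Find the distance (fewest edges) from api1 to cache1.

4

Distance 0: api1.
Distance 1: auth2, cache2.
Distance 2: api3, web1.
Distance 3: web3.
Distance 4: cache1 — contains cache1.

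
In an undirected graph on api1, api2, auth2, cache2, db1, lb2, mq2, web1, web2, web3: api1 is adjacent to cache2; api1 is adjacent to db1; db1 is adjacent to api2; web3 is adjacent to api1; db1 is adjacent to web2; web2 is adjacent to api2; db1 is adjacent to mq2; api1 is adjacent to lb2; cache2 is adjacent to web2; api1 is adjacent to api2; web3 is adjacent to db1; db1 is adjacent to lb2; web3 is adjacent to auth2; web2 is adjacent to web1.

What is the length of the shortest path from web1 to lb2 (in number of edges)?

3

Distance 0: web1.
Distance 1: web2.
Distance 2: api2, cache2, db1.
Distance 3: api1, lb2, mq2, web3 — contains lb2.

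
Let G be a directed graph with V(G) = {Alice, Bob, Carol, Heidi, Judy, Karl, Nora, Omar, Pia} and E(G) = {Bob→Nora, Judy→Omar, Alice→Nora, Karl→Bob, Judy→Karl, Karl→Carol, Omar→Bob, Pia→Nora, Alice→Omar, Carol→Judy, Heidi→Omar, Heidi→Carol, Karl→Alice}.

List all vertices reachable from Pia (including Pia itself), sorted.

Start at Pia.
Its neighbours: Nora.
Nothing further is reachable.

Nora, Pia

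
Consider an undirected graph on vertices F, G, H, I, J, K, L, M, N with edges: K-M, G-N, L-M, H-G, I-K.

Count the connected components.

4

From F: component {F}.
From G: component {G, H, N}.
From I: component {I, K, L, M}.
From J: component {J}.
That's 4 components.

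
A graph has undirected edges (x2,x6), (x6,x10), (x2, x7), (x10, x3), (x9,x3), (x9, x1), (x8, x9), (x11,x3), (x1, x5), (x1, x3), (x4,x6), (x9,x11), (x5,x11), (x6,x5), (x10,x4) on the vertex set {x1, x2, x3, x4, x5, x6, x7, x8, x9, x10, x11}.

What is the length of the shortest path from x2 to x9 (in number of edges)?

4

Distance 0: x2.
Distance 1: x6, x7.
Distance 2: x4, x5, x10.
Distance 3: x1, x3, x11.
Distance 4: x9 — contains x9.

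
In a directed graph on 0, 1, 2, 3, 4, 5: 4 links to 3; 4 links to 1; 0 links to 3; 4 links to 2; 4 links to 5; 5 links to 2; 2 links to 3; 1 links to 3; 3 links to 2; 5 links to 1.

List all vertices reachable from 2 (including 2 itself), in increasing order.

Start at 2.
Its neighbours: 3.
Nothing further is reachable.

2, 3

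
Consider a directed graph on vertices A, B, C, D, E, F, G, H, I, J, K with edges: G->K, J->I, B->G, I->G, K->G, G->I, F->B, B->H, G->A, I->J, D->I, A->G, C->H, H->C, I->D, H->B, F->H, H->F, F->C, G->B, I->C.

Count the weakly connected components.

From A: component {A, B, C, D, F, G, H, I, J, K}.
From E: component {E}.
That's 2 components.

2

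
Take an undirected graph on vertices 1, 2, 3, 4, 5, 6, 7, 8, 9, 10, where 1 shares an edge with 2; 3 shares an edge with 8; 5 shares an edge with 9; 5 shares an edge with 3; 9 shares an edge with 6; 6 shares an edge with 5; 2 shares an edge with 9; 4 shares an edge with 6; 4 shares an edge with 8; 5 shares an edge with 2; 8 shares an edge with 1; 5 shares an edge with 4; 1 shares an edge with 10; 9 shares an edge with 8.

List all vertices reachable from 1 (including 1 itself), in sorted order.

Start at 1.
Its neighbours: 2, 8, 10.
Then their neighbours: 3, 4, 5, 9.
Then next layer: 6.
Nothing further is reachable.

1, 2, 3, 4, 5, 6, 8, 9, 10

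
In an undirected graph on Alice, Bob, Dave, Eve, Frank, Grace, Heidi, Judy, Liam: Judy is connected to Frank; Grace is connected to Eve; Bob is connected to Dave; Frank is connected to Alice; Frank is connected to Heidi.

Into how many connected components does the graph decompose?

4

From Alice: component {Alice, Frank, Heidi, Judy}.
From Bob: component {Bob, Dave}.
From Eve: component {Eve, Grace}.
From Liam: component {Liam}.
That's 4 components.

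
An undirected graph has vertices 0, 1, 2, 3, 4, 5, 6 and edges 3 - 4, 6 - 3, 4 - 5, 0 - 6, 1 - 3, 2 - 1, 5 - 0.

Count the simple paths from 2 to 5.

2–1–3–4–5
2–1–3–6–0–5

2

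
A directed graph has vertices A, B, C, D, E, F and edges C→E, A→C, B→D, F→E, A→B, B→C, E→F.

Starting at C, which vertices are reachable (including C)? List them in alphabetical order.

C, E, F

Start at C.
Its neighbours: E.
Then their neighbours: F.
Nothing further is reachable.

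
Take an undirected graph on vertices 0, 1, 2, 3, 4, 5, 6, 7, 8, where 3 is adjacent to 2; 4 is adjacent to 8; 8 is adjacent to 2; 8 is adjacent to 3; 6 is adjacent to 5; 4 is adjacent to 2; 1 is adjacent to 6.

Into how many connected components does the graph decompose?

4

From 0: component {0}.
From 1: component {1, 5, 6}.
From 2: component {2, 3, 4, 8}.
From 7: component {7}.
That's 4 components.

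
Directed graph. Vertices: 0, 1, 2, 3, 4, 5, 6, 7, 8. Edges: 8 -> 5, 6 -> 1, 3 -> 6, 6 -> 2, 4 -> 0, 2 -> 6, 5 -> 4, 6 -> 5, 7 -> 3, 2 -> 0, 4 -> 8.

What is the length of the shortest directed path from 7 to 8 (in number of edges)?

5

Distance 0: 7.
Distance 1: 3.
Distance 2: 6.
Distance 3: 1, 2, 5.
Distance 4: 0, 4.
Distance 5: 8 — contains 8.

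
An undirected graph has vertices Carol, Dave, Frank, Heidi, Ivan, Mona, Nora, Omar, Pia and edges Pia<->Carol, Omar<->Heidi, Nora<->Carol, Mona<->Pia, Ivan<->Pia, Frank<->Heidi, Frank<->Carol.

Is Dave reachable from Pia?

Explore from Pia.
Distance 1: reach Carol, Ivan, Mona.
Distance 2: reach Frank, Nora.
Distance 3: reach Heidi.
Distance 4: reach Omar.
The search is exhausted without reaching Dave; it lies in a different component.

No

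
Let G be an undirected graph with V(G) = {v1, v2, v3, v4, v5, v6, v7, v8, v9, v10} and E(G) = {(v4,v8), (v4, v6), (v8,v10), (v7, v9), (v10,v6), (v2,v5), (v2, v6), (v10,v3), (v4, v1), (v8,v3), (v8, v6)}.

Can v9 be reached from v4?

Explore from v4.
Distance 1: reach v1, v6, v8.
Distance 2: reach v2, v3, v10.
Distance 3: reach v5.
The search is exhausted without reaching v9; it lies in a different component.

No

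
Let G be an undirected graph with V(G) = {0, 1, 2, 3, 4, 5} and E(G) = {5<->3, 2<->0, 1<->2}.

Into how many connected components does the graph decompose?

3

From 0: component {0, 1, 2}.
From 3: component {3, 5}.
From 4: component {4}.
That's 3 components.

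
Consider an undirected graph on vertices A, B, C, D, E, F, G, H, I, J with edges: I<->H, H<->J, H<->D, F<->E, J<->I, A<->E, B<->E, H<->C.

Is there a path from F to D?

No

Explore from F.
Distance 1: reach E.
Distance 2: reach A, B.
The search is exhausted without reaching D; it lies in a different component.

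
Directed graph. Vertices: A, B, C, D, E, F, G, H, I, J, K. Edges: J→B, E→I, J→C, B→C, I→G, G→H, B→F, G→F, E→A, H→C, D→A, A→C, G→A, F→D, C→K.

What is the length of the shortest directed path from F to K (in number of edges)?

4

Distance 0: F.
Distance 1: D.
Distance 2: A.
Distance 3: C.
Distance 4: K — contains K.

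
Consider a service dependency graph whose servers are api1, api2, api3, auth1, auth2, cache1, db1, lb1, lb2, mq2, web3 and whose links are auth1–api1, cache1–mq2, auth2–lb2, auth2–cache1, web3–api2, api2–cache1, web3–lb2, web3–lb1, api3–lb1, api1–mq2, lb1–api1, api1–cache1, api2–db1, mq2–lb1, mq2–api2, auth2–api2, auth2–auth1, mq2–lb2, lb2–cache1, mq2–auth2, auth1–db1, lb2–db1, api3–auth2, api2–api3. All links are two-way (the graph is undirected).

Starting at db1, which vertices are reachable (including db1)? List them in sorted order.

Start at db1.
Its neighbours: api2, auth1, lb2.
Then their neighbours: api1, api3, auth2, cache1, mq2, web3.
Then next layer: lb1.
Every vertex is now reached.

api1, api2, api3, auth1, auth2, cache1, db1, lb1, lb2, mq2, web3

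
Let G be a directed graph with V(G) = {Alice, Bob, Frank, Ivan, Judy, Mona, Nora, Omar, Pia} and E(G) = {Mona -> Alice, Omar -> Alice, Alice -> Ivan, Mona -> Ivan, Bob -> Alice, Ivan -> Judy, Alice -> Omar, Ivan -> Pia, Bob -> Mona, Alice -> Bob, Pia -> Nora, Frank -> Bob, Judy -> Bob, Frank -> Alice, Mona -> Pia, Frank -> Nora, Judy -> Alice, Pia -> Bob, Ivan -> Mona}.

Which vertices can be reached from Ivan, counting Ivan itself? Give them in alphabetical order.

Alice, Bob, Ivan, Judy, Mona, Nora, Omar, Pia

Start at Ivan.
Its neighbours: Judy, Mona, Pia.
Then their neighbours: Alice, Bob, Nora.
Then next layer: Omar.
Nothing further is reachable.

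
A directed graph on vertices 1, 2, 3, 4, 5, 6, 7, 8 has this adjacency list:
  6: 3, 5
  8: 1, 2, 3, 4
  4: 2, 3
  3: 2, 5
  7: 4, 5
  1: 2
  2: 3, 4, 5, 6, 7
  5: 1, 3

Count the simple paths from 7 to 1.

8

7→4→2→3→5→1
7→4→2→5→1
7→4→2→6→3→5→1
7→4→2→6→5→1
7→4→3→2→5→1
7→4→3→2→6→5→1
7→4→3→5→1
7→5→1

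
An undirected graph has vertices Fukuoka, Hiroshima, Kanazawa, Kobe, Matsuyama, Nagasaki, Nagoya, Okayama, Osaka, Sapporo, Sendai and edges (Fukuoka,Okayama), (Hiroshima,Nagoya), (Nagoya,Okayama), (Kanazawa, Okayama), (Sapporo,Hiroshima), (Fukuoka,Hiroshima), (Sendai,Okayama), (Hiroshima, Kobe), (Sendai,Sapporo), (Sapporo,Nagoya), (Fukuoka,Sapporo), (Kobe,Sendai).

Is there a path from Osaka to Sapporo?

No

Osaka has no edges, so nothing is reachable from it.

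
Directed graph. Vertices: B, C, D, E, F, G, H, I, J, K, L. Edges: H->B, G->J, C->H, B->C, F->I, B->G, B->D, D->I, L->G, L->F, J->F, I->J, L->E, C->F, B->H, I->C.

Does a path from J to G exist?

Explore from J.
Distance 1: reach F.
Distance 2: reach I.
Distance 3: reach C.
Distance 4: reach H.
Distance 5: reach B.
Distance 6: reach D, G.
Found G.

Yes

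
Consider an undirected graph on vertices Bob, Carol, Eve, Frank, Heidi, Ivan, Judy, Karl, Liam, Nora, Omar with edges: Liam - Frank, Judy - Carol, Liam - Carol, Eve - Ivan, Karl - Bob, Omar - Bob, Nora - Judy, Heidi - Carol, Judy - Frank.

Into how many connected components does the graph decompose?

3

From Bob: component {Bob, Karl, Omar}.
From Carol: component {Carol, Frank, Heidi, Judy, Liam, Nora}.
From Eve: component {Eve, Ivan}.
That's 3 components.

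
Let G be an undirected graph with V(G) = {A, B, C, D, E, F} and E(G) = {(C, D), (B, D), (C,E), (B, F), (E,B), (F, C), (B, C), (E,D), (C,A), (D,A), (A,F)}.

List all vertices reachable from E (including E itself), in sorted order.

A, B, C, D, E, F

Start at E.
Its neighbours: B, C, D.
Then their neighbours: A, F.
Every vertex is now reached.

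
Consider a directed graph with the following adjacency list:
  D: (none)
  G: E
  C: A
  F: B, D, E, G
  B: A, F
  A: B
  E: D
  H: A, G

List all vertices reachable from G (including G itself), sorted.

D, E, G

Start at G.
Its neighbours: E.
Then their neighbours: D.
Nothing further is reachable.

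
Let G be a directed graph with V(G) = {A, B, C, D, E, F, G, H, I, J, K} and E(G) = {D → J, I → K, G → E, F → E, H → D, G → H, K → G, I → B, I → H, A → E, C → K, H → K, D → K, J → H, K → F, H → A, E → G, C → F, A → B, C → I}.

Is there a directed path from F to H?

Yes

Explore from F.
Distance 1: reach E.
Distance 2: reach G.
Distance 3: reach H.
Found H.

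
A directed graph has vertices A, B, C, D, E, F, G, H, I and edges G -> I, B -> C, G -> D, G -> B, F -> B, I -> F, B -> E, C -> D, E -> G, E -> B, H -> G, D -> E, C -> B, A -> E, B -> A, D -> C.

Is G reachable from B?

Explore from B.
Distance 1: reach A, C, E.
Distance 2: reach D, G.
Found G.

Yes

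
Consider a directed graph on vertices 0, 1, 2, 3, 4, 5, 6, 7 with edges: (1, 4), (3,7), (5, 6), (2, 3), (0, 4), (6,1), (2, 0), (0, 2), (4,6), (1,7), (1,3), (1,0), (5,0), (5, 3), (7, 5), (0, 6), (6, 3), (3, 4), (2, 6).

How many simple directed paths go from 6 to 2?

6→1→0→2
6→1→3→7→5→0→2
6→1→7→5→0→2
6→3→7→5→0→2

4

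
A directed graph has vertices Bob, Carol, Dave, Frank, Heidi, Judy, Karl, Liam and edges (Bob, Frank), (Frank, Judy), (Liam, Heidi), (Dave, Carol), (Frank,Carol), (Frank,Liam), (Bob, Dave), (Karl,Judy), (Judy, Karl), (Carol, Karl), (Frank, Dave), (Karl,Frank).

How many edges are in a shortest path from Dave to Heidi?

5

Distance 0: Dave.
Distance 1: Carol.
Distance 2: Karl.
Distance 3: Frank, Judy.
Distance 4: Liam.
Distance 5: Heidi — contains Heidi.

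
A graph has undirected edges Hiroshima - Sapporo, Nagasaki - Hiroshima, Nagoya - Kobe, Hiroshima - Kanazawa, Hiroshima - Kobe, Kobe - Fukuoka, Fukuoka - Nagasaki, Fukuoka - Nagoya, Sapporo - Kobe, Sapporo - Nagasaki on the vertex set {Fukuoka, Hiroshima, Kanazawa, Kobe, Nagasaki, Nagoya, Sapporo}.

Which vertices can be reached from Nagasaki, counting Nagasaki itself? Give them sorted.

Fukuoka, Hiroshima, Kanazawa, Kobe, Nagasaki, Nagoya, Sapporo

Start at Nagasaki.
Its neighbours: Fukuoka, Hiroshima, Sapporo.
Then their neighbours: Kanazawa, Kobe, Nagoya.
Every vertex is now reached.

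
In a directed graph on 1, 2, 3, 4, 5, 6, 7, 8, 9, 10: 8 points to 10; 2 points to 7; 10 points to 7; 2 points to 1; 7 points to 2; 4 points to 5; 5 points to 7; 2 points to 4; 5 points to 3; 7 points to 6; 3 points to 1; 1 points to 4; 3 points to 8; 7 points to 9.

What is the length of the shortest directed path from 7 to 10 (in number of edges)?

6

Distance 0: 7.
Distance 1: 2, 6, 9.
Distance 2: 1, 4.
Distance 3: 5.
Distance 4: 3.
Distance 5: 8.
Distance 6: 10 — contains 10.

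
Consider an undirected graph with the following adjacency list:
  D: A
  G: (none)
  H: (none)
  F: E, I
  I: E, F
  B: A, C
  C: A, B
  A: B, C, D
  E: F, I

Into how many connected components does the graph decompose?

From A: component {A, B, C, D}.
From E: component {E, F, I}.
From G: component {G}.
From H: component {H}.
That's 4 components.

4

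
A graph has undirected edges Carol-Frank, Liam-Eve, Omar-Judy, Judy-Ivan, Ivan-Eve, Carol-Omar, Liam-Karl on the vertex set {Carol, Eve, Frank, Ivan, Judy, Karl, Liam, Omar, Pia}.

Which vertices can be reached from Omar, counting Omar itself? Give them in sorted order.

Carol, Eve, Frank, Ivan, Judy, Karl, Liam, Omar

Start at Omar.
Its neighbours: Carol, Judy.
Then their neighbours: Frank, Ivan.
Then next layer: Eve.
Then next layer: Liam.
Then next layer: Karl.
Nothing further is reachable.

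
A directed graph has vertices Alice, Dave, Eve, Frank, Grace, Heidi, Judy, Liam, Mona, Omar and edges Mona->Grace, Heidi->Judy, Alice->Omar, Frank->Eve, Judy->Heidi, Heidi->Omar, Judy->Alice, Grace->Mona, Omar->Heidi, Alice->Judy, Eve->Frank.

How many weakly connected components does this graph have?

5

From Alice: component {Alice, Heidi, Judy, Omar}.
From Dave: component {Dave}.
From Eve: component {Eve, Frank}.
From Grace: component {Grace, Mona}.
From Liam: component {Liam}.
That's 5 components.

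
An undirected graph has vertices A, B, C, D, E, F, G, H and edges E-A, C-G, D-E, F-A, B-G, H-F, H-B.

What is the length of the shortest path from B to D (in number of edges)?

5

Distance 0: B.
Distance 1: G, H.
Distance 2: C, F.
Distance 3: A.
Distance 4: E.
Distance 5: D — contains D.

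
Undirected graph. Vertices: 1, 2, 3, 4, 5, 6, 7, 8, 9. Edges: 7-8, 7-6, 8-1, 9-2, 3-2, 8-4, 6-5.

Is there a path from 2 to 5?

No

Explore from 2.
Distance 1: reach 3, 9.
The search is exhausted without reaching 5; it lies in a different component.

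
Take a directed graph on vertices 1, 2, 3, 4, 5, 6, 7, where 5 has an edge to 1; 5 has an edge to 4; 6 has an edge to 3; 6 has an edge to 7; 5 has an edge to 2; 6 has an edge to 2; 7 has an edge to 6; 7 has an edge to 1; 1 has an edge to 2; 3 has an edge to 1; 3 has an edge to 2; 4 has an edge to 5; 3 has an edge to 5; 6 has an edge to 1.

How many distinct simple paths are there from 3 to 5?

3→5

1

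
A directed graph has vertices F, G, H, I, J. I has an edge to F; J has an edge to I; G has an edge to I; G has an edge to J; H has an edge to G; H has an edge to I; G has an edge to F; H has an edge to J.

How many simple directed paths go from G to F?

G→F
G→I→F
G→J→I→F

3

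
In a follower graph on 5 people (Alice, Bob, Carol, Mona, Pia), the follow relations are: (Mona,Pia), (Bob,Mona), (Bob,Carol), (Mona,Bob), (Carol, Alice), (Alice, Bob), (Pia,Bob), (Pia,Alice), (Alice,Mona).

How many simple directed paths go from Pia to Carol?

3

Pia→Alice→Bob→Carol
Pia→Alice→Mona→Bob→Carol
Pia→Bob→Carol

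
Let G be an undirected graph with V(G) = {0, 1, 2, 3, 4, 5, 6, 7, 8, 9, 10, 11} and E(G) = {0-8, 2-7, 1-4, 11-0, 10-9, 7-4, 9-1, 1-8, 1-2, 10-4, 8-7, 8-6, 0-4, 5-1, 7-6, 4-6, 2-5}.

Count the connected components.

From 0: component {0, 1, 2, 4, 5, 6, 7, 8, 9, 10, 11}.
From 3: component {3}.
That's 2 components.

2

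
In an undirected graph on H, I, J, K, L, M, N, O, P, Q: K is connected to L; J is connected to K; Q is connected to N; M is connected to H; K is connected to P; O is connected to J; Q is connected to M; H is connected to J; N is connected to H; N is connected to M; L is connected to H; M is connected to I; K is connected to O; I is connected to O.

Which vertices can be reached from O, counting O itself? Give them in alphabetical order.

H, I, J, K, L, M, N, O, P, Q

Start at O.
Its neighbours: I, J, K.
Then their neighbours: H, L, M, P.
Then next layer: N, Q.
Every vertex is now reached.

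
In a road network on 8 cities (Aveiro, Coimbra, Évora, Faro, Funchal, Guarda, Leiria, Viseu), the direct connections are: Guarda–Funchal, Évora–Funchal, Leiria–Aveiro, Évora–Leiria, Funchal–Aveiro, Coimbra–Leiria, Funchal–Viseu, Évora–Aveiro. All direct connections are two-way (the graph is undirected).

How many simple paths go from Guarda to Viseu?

1

Guarda–Funchal–Viseu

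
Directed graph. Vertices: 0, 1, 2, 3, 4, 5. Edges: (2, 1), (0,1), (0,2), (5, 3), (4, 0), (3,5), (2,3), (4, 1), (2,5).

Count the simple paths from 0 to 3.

2

0→2→3
0→2→5→3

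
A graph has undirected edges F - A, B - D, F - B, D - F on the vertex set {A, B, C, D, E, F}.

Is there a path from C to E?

No

C has no edges, so nothing is reachable from it.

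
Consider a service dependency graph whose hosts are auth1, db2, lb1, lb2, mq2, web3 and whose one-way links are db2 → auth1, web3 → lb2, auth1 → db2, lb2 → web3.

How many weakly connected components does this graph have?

4

From auth1: component {auth1, db2}.
From lb1: component {lb1}.
From lb2: component {lb2, web3}.
From mq2: component {mq2}.
That's 4 components.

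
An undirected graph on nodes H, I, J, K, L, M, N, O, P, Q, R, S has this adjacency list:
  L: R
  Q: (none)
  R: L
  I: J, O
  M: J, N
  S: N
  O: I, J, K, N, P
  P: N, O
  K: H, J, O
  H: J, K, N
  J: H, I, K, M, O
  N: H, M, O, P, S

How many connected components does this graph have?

3

From H: component {H, I, J, K, M, N, O, P, S}.
From L: component {L, R}.
From Q: component {Q}.
That's 3 components.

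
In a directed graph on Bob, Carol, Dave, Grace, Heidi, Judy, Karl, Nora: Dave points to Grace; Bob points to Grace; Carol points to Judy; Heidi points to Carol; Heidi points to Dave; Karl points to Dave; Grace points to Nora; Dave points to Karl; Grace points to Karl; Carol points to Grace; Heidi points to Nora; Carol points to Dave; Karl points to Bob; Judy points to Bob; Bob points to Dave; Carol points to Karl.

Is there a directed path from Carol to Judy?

Yes

Explore from Carol.
Distance 1: reach Dave, Grace, Judy, Karl.
Found Judy.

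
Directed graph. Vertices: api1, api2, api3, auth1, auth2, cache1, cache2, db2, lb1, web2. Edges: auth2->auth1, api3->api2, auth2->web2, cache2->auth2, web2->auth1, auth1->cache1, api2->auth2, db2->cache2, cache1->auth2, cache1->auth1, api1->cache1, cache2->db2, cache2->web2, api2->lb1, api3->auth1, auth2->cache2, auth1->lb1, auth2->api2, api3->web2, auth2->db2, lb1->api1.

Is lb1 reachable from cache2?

Explore from cache2.
Distance 1: reach auth2, db2, web2.
Distance 2: reach api2, auth1.
Distance 3: reach cache1, lb1.
Found lb1.

Yes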